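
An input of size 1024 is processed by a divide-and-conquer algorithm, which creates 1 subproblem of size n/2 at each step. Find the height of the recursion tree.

For divide and conquer with division factor 2:

Problem sizes at each level:
Level 0: 1024
Level 1: 512
Level 2: 256
Level 3: 128
Level 4: 64
Level 5: 32
Level 6: 16
Level 7: 8
Level 8: 4
Level 9: 2
Level 10: 1

The root is level 0 and the size-1 base case is level 10 (the tree spans levels 0 through 10, i.e. 11 levels counting the root), so the depth is the number of divisions: log_2(1024) = 10

The recursion tree depth is log_2(1024) = 10. At each level, the problem size is divided by 2, so it takes 10 divisions to reduce to a base case of size 1. The algorithm makes 1 recursive call at each level.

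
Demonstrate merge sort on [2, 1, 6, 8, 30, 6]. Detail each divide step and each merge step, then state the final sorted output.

Merge sort trace:

Split: [2, 1, 6, 8, 30, 6] -> [2, 1, 6] and [8, 30, 6]
  Split: [2, 1, 6] -> [2] and [1, 6]
    Split: [1, 6] -> [1] and [6]
    Merge: [1] + [6] -> [1, 6]
  Merge: [2] + [1, 6] -> [1, 2, 6]
  Split: [8, 30, 6] -> [8] and [30, 6]
    Split: [30, 6] -> [30] and [6]
    Merge: [30] + [6] -> [6, 30]
  Merge: [8] + [6, 30] -> [6, 8, 30]
Merge: [1, 2, 6] + [6, 8, 30] -> [1, 2, 6, 6, 8, 30]

Final sorted array: [1, 2, 6, 6, 8, 30]

The merge sort proceeds by recursively splitting the array and merging sorted halves.
After all merges, the sorted array is [1, 2, 6, 6, 8, 30].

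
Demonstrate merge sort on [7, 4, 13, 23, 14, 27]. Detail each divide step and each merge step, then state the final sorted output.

Merge sort trace:

Split: [7, 4, 13, 23, 14, 27] -> [7, 4, 13] and [23, 14, 27]
  Split: [7, 4, 13] -> [7] and [4, 13]
    Split: [4, 13] -> [4] and [13]
    Merge: [4] + [13] -> [4, 13]
  Merge: [7] + [4, 13] -> [4, 7, 13]
  Split: [23, 14, 27] -> [23] and [14, 27]
    Split: [14, 27] -> [14] and [27]
    Merge: [14] + [27] -> [14, 27]
  Merge: [23] + [14, 27] -> [14, 23, 27]
Merge: [4, 7, 13] + [14, 23, 27] -> [4, 7, 13, 14, 23, 27]

Final sorted array: [4, 7, 13, 14, 23, 27]

The merge sort proceeds by recursively splitting the array and merging sorted halves.
After all merges, the sorted array is [4, 7, 13, 14, 23, 27].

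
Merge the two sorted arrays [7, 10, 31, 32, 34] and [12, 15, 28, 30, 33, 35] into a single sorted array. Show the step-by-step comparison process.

Merging process:

Compare 7 vs 12: take 7 from left. Merged: [7]
Compare 10 vs 12: take 10 from left. Merged: [7, 10]
Compare 31 vs 12: take 12 from right. Merged: [7, 10, 12]
Compare 31 vs 15: take 15 from right. Merged: [7, 10, 12, 15]
Compare 31 vs 28: take 28 from right. Merged: [7, 10, 12, 15, 28]
Compare 31 vs 30: take 30 from right. Merged: [7, 10, 12, 15, 28, 30]
Compare 31 vs 33: take 31 from left. Merged: [7, 10, 12, 15, 28, 30, 31]
Compare 32 vs 33: take 32 from left. Merged: [7, 10, 12, 15, 28, 30, 31, 32]
Compare 34 vs 33: take 33 from right. Merged: [7, 10, 12, 15, 28, 30, 31, 32, 33]
Compare 34 vs 35: take 34 from left. Merged: [7, 10, 12, 15, 28, 30, 31, 32, 33, 34]
Append remaining from right: [35]. Merged: [7, 10, 12, 15, 28, 30, 31, 32, 33, 34, 35]

Final merged array: [7, 10, 12, 15, 28, 30, 31, 32, 33, 34, 35]
Total comparisons: 10

The merged array is [7, 10, 12, 15, 28, 30, 31, 32, 33, 34, 35], requiring 10 comparisons. The merge step runs in O(n) time where n is the total number of elements.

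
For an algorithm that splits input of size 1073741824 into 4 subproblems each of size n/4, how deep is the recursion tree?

For divide and conquer with division factor 4:

Problem sizes at each level:
Level 0: 1073741824
Level 1: 268435456
Level 2: 67108864
Level 3: 16777216
Level 4: 4194304
Level 5: 1048576
Level 6: 262144
Level 7: 65536
Level 8: 16384
Level 9: 4096
Level 10: 1024
Level 11: 256
Level 12: 64
Level 13: 16
Level 14: 4
Level 15: 1

The root is level 0 and the size-1 base case is level 15 (the tree spans levels 0 through 15, i.e. 16 levels counting the root), so the depth is the number of divisions: log_4(1073741824) = 15

The recursion tree depth is log_4(1073741824) = 15. At each level, the problem size is divided by 4, so it takes 15 divisions to reduce to a base case of size 1. The algorithm makes 4 recursive calls at each level.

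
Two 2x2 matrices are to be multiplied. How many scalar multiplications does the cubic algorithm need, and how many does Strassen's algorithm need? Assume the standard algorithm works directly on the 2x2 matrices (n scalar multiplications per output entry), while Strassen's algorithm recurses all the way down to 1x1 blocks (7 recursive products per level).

Matrix multiplication for 2x2 matrices:

Standard algorithm: 2^3 = 8 multiplications
Strassen's algorithm: 7^(log2(2)) = 7^1 = 7 multiplications
Savings: 8 - 7 = 1 multiplications

Standard: 8 multiplications (2^3). Strassen: 7 multiplications (7^1). Strassen reduces 8 recursive multiplications to 7 at each level.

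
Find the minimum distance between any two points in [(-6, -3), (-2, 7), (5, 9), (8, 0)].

Computing all pairwise distances among 4 points:

d((-6, -3), (-2, 7)) = 10.7703
d((-6, -3), (5, 9)) = 16.2788
d((-6, -3), (8, 0)) = 14.3178
d((-2, 7), (5, 9)) = 7.2801 <-- minimum
d((-2, 7), (8, 0)) = 12.2066
d((5, 9), (8, 0)) = 9.4868

Closest pair: (-2, 7) and (5, 9) with distance 7.2801

The closest pair is (-2, 7) and (5, 9) with Euclidean distance 7.2801. For 4 points, brute-force pairwise comparison is shown above. For large n, the divide-and-conquer algorithm (sort by x, recurse on halves, check the dividing strip) achieves O(n log n).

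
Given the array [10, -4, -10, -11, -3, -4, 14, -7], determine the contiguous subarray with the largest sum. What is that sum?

Using Kadane's algorithm on [10, -4, -10, -11, -3, -4, 14, -7]:

Scanning through the array:
Position 1 (value -4): max_ending_here = 6, max_so_far = 10
Position 2 (value -10): max_ending_here = -4, max_so_far = 10
Position 3 (value -11): max_ending_here = -11, max_so_far = 10
Position 4 (value -3): max_ending_here = -3, max_so_far = 10
Position 5 (value -4): max_ending_here = -4, max_so_far = 10
Position 6 (value 14): max_ending_here = 14, max_so_far = 14
Position 7 (value -7): max_ending_here = 7, max_so_far = 14

Maximum subarray: [14]
Maximum sum: 14

The maximum subarray is [14] with sum 14. This subarray runs from index 6 to index 6.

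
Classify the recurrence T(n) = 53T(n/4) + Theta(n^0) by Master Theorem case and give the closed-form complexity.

Master Theorem for T(n) = 53T(n/4) + O(n^0):

a = 53, b = 4, c = 0
log_b(a) = log_4(53) = 2.8640

Case 1: c = 0 < log_4(53) = 2.8640
T(n) = O(n^(log_4 53))

For T(n) = 53T(n/4) + O(n^0): log_4(53) = 2.8640. This is Case 1 of the Master Theorem (c < log_b(a), work dominated by leaves), giving O(n^(log_4 53)).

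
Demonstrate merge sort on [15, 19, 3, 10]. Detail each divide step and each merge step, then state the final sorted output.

Merge sort trace:

Split: [15, 19, 3, 10] -> [15, 19] and [3, 10]
  Split: [15, 19] -> [15] and [19]
  Merge: [15] + [19] -> [15, 19]
  Split: [3, 10] -> [3] and [10]
  Merge: [3] + [10] -> [3, 10]
Merge: [15, 19] + [3, 10] -> [3, 10, 15, 19]

Final sorted array: [3, 10, 15, 19]

The merge sort proceeds by recursively splitting the array and merging sorted halves.
After all merges, the sorted array is [3, 10, 15, 19].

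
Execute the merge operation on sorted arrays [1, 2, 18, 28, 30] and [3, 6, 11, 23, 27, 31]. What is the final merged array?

Merging process:

Compare 1 vs 3: take 1 from left. Merged: [1]
Compare 2 vs 3: take 2 from left. Merged: [1, 2]
Compare 18 vs 3: take 3 from right. Merged: [1, 2, 3]
Compare 18 vs 6: take 6 from right. Merged: [1, 2, 3, 6]
Compare 18 vs 11: take 11 from right. Merged: [1, 2, 3, 6, 11]
Compare 18 vs 23: take 18 from left. Merged: [1, 2, 3, 6, 11, 18]
Compare 28 vs 23: take 23 from right. Merged: [1, 2, 3, 6, 11, 18, 23]
Compare 28 vs 27: take 27 from right. Merged: [1, 2, 3, 6, 11, 18, 23, 27]
Compare 28 vs 31: take 28 from left. Merged: [1, 2, 3, 6, 11, 18, 23, 27, 28]
Compare 30 vs 31: take 30 from left. Merged: [1, 2, 3, 6, 11, 18, 23, 27, 28, 30]
Append remaining from right: [31]. Merged: [1, 2, 3, 6, 11, 18, 23, 27, 28, 30, 31]

Final merged array: [1, 2, 3, 6, 11, 18, 23, 27, 28, 30, 31]
Total comparisons: 10

The merged array is [1, 2, 3, 6, 11, 18, 23, 27, 28, 30, 31], requiring 10 comparisons. The merge step runs in O(n) time where n is the total number of elements.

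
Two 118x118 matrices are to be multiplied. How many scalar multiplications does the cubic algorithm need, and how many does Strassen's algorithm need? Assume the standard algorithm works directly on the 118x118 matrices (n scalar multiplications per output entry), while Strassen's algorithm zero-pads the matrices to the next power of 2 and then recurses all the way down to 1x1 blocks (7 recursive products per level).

Matrix multiplication for 118x118 matrices:

Strassen's algorithm requires power-of-2 dimensions. Pad 118x118 to 128x128 (next power of 2).

Standard algorithm: 118^3 = 1643032 multiplications
Strassen's algorithm: 7^(log2(128)) = 7^7 = 823543 multiplications
Savings: 1643032 - 823543 = 819489 multiplications

Standard: 1643032 multiplications (118^3). Strassen: 823543 multiplications (7^7, after padding to 128x128). Strassen reduces 8 recursive multiplications to 7 at each level.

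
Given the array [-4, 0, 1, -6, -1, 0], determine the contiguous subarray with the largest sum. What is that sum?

Using Kadane's algorithm on [-4, 0, 1, -6, -1, 0]:

Scanning through the array:
Position 1 (value 0): max_ending_here = 0, max_so_far = 0
Position 2 (value 1): max_ending_here = 1, max_so_far = 1
Position 3 (value -6): max_ending_here = -5, max_so_far = 1
Position 4 (value -1): max_ending_here = -1, max_so_far = 1
Position 5 (value 0): max_ending_here = 0, max_so_far = 1

Maximum subarray: [0, 1]
Maximum sum: 1

The maximum subarray is [0, 1] with sum 1. This subarray runs from index 1 to index 2.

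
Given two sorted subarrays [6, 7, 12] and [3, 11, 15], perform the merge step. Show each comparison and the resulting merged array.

Merging process:

Compare 6 vs 3: take 3 from right. Merged: [3]
Compare 6 vs 11: take 6 from left. Merged: [3, 6]
Compare 7 vs 11: take 7 from left. Merged: [3, 6, 7]
Compare 12 vs 11: take 11 from right. Merged: [3, 6, 7, 11]
Compare 12 vs 15: take 12 from left. Merged: [3, 6, 7, 11, 12]
Append remaining from right: [15]. Merged: [3, 6, 7, 11, 12, 15]

Final merged array: [3, 6, 7, 11, 12, 15]
Total comparisons: 5

The merged array is [3, 6, 7, 11, 12, 15], requiring 5 comparisons. The merge step runs in O(n) time where n is the total number of elements.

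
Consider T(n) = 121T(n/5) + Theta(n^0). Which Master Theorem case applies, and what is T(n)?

Master Theorem for T(n) = 121T(n/5) + O(n^0):

a = 121, b = 5, c = 0
log_b(a) = log_5(121) = 2.9798

Case 1: c = 0 < log_5(121) = 2.9798
T(n) = O(n^(log_5 121))

For T(n) = 121T(n/5) + O(n^0): log_5(121) = 2.9798. This is Case 1 of the Master Theorem (c < log_b(a), work dominated by leaves), giving O(n^(log_5 121)).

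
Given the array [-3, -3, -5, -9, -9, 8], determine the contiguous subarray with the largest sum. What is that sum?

Using Kadane's algorithm on [-3, -3, -5, -9, -9, 8]:

Scanning through the array:
Position 1 (value -3): max_ending_here = -3, max_so_far = -3
Position 2 (value -5): max_ending_here = -5, max_so_far = -3
Position 3 (value -9): max_ending_here = -9, max_so_far = -3
Position 4 (value -9): max_ending_here = -9, max_so_far = -3
Position 5 (value 8): max_ending_here = 8, max_so_far = 8

Maximum subarray: [8]
Maximum sum: 8

The maximum subarray is [8] with sum 8. This subarray runs from index 5 to index 5.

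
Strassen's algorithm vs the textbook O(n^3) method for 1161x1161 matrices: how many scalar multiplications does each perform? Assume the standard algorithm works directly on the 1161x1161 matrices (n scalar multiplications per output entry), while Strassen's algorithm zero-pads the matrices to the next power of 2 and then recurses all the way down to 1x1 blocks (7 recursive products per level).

Matrix multiplication for 1161x1161 matrices:

Strassen's algorithm requires power-of-2 dimensions. Pad 1161x1161 to 2048x2048 (next power of 2).

Standard algorithm: 1161^3 = 1564936281 multiplications
Strassen's algorithm: 7^(log2(2048)) = 7^11 = 1977326743 multiplications
Difference: 1564936281 - 1977326743 = -412390462 (Strassen uses MORE here due to padding overhead — for small or just-over-power-of-2 n, padding can outweigh the per-level savings)

Standard: 1564936281 multiplications (1161^3). Strassen: 1977326743 multiplications (7^11, after padding to 2048x2048). Strassen reduces 8 recursive multiplications to 7 at each level.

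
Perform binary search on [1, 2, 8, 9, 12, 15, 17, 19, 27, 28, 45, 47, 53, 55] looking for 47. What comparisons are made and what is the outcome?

Binary search for 47 in [1, 2, 8, 9, 12, 15, 17, 19, 27, 28, 45, 47, 53, 55]:

lo=0, hi=13, mid=6, arr[mid]=17 -> 17 < 47, search right half
lo=7, hi=13, mid=10, arr[mid]=45 -> 45 < 47, search right half
lo=11, hi=13, mid=12, arr[mid]=53 -> 53 > 47, search left half
lo=11, hi=11, mid=11, arr[mid]=47 -> Found target at index 11!

Binary search finds 47 at index 11 after 4 comparisons. The search repeatedly halves the search space by comparing with the middle element.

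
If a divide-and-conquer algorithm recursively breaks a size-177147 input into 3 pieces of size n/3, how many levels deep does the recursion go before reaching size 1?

For divide and conquer with division factor 3:

Problem sizes at each level:
Level 0: 177147
Level 1: 59049
Level 2: 19683
Level 3: 6561
Level 4: 2187
Level 5: 729
Level 6: 243
Level 7: 81
Level 8: 27
Level 9: 9
Level 10: 3
Level 11: 1

The root is level 0 and the size-1 base case is level 11 (the tree spans levels 0 through 11, i.e. 12 levels counting the root), so the depth is the number of divisions: log_3(177147) = 11

The recursion tree depth is log_3(177147) = 11. At each level, the problem size is divided by 3, so it takes 11 divisions to reduce to a base case of size 1. The algorithm makes 3 recursive calls at each level.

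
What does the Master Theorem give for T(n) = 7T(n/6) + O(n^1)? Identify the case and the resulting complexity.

Master Theorem for T(n) = 7T(n/6) + O(n^1):

a = 7, b = 6, c = 1
log_b(a) = log_6(7) = 1.0860

Case 1: c = 1 < log_6(7) = 1.0860
T(n) = O(n^(log_6 7))

For T(n) = 7T(n/6) + O(n^1): log_6(7) = 1.0860. This is Case 1 of the Master Theorem (c < log_b(a), work dominated by leaves), giving O(n^(log_6 7)).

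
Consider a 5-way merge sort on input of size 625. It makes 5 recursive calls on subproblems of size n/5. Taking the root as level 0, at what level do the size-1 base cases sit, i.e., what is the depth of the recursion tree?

For divide and conquer with division factor 5:

Problem sizes at each level:
Level 0: 625
Level 1: 125
Level 2: 25
Level 3: 5
Level 4: 1

The root is level 0 and the size-1 base case is level 4 (the tree spans levels 0 through 4, i.e. 5 levels counting the root), so the depth is the number of divisions: log_5(625) = 4

The recursion tree depth is log_5(625) = 4. At each level, the problem size is divided by 5, so it takes 4 divisions to reduce to a base case of size 1. The algorithm makes 5 recursive calls at each level.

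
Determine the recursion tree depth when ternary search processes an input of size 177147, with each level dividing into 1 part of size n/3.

For divide and conquer with division factor 3:

Problem sizes at each level:
Level 0: 177147
Level 1: 59049
Level 2: 19683
Level 3: 6561
Level 4: 2187
Level 5: 729
Level 6: 243
Level 7: 81
Level 8: 27
Level 9: 9
Level 10: 3
Level 11: 1

The root is level 0 and the size-1 base case is level 11 (the tree spans levels 0 through 11, i.e. 12 levels counting the root), so the depth is the number of divisions: log_3(177147) = 11

The recursion tree depth is log_3(177147) = 11. At each level, the problem size is divided by 3, so it takes 11 divisions to reduce to a base case of size 1. The algorithm makes 1 recursive call at each level.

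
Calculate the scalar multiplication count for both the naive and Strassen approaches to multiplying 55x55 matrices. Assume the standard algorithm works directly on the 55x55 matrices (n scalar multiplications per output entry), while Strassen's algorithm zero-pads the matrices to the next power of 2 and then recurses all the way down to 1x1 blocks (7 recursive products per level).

Matrix multiplication for 55x55 matrices:

Strassen's algorithm requires power-of-2 dimensions. Pad 55x55 to 64x64 (next power of 2).

Standard algorithm: 55^3 = 166375 multiplications
Strassen's algorithm: 7^(log2(64)) = 7^6 = 117649 multiplications
Savings: 166375 - 117649 = 48726 multiplications

Standard: 166375 multiplications (55^3). Strassen: 117649 multiplications (7^6, after padding to 64x64). Strassen reduces 8 recursive multiplications to 7 at each level.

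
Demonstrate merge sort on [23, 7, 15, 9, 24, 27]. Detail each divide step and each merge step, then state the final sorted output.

Merge sort trace:

Split: [23, 7, 15, 9, 24, 27] -> [23, 7, 15] and [9, 24, 27]
  Split: [23, 7, 15] -> [23] and [7, 15]
    Split: [7, 15] -> [7] and [15]
    Merge: [7] + [15] -> [7, 15]
  Merge: [23] + [7, 15] -> [7, 15, 23]
  Split: [9, 24, 27] -> [9] and [24, 27]
    Split: [24, 27] -> [24] and [27]
    Merge: [24] + [27] -> [24, 27]
  Merge: [9] + [24, 27] -> [9, 24, 27]
Merge: [7, 15, 23] + [9, 24, 27] -> [7, 9, 15, 23, 24, 27]

Final sorted array: [7, 9, 15, 23, 24, 27]

The merge sort proceeds by recursively splitting the array and merging sorted halves.
After all merges, the sorted array is [7, 9, 15, 23, 24, 27].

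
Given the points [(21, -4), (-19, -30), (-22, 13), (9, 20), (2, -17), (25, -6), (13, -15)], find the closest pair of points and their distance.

Computing all pairwise distances among 7 points:

d((21, -4), (-19, -30)) = 47.7074
d((21, -4), (-22, 13)) = 46.2385
d((21, -4), (9, 20)) = 26.8328
d((21, -4), (2, -17)) = 23.0217
d((21, -4), (25, -6)) = 4.4721 <-- minimum
d((21, -4), (13, -15)) = 13.6015
d((-19, -30), (-22, 13)) = 43.1045
d((-19, -30), (9, 20)) = 57.3062
d((-19, -30), (2, -17)) = 24.6982
d((-19, -30), (25, -6)) = 50.1199
d((-19, -30), (13, -15)) = 35.3412
d((-22, 13), (9, 20)) = 31.7805
d((-22, 13), (2, -17)) = 38.4187
d((-22, 13), (25, -6)) = 50.6952
d((-22, 13), (13, -15)) = 44.8219
d((9, 20), (2, -17)) = 37.6563
d((9, 20), (25, -6)) = 30.5287
d((9, 20), (13, -15)) = 35.2278
d((2, -17), (25, -6)) = 25.4951
d((2, -17), (13, -15)) = 11.1803
d((25, -6), (13, -15)) = 15.0

Closest pair: (21, -4) and (25, -6) with distance 4.4721

The closest pair is (21, -4) and (25, -6) with Euclidean distance 4.4721. For 7 points, brute-force pairwise comparison is shown above. For large n, the divide-and-conquer algorithm (sort by x, recurse on halves, check the dividing strip) achieves O(n log n).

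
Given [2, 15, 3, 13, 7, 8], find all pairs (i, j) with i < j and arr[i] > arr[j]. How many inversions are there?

Finding inversions in [2, 15, 3, 13, 7, 8]:

(1, 2): arr[1]=15 > arr[2]=3
(1, 3): arr[1]=15 > arr[3]=13
(1, 4): arr[1]=15 > arr[4]=7
(1, 5): arr[1]=15 > arr[5]=8
(3, 4): arr[3]=13 > arr[4]=7
(3, 5): arr[3]=13 > arr[5]=8

Total inversions: 6

The array has 6 inversion(s): (1,2), (1,3), (1,4), (1,5), (3,4), (3,5). Each pair (i,j) satisfies i < j and arr[i] > arr[j].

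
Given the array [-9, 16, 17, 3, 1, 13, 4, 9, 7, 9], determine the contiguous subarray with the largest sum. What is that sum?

Using Kadane's algorithm on [-9, 16, 17, 3, 1, 13, 4, 9, 7, 9]:

Scanning through the array:
Position 1 (value 16): max_ending_here = 16, max_so_far = 16
Position 2 (value 17): max_ending_here = 33, max_so_far = 33
Position 3 (value 3): max_ending_here = 36, max_so_far = 36
Position 4 (value 1): max_ending_here = 37, max_so_far = 37
Position 5 (value 13): max_ending_here = 50, max_so_far = 50
Position 6 (value 4): max_ending_here = 54, max_so_far = 54
Position 7 (value 9): max_ending_here = 63, max_so_far = 63
Position 8 (value 7): max_ending_here = 70, max_so_far = 70
Position 9 (value 9): max_ending_here = 79, max_so_far = 79

Maximum subarray: [16, 17, 3, 1, 13, 4, 9, 7, 9]
Maximum sum: 79

The maximum subarray is [16, 17, 3, 1, 13, 4, 9, 7, 9] with sum 79. This subarray runs from index 1 to index 9.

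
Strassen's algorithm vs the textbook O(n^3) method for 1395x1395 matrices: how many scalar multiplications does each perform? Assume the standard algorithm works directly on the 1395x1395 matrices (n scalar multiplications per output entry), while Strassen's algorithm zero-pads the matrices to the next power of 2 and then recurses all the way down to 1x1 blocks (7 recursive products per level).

Matrix multiplication for 1395x1395 matrices:

Strassen's algorithm requires power-of-2 dimensions. Pad 1395x1395 to 2048x2048 (next power of 2).

Standard algorithm: 1395^3 = 2714704875 multiplications
Strassen's algorithm: 7^(log2(2048)) = 7^11 = 1977326743 multiplications
Savings: 2714704875 - 1977326743 = 737378132 multiplications

Standard: 2714704875 multiplications (1395^3). Strassen: 1977326743 multiplications (7^11, after padding to 2048x2048). Strassen reduces 8 recursive multiplications to 7 at each level.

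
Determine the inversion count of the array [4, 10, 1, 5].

Finding inversions in [4, 10, 1, 5]:

(0, 2): arr[0]=4 > arr[2]=1
(1, 2): arr[1]=10 > arr[2]=1
(1, 3): arr[1]=10 > arr[3]=5

Total inversions: 3

The array has 3 inversion(s): (0,2), (1,2), (1,3). Each pair (i,j) satisfies i < j and arr[i] > arr[j].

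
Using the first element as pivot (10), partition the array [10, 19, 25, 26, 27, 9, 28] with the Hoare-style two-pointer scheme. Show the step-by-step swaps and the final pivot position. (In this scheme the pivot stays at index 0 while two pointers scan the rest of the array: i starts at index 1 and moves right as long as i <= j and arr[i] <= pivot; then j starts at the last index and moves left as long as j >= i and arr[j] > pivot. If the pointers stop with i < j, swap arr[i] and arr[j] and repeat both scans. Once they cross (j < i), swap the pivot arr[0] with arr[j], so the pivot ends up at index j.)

Hoare-style two-pointer partition with pivot = 10:

Initial array: [10, 19, 25, 26, 27, 9, 28]

Pointers start at i = 1, j = 6.
i stops at index 1 (arr[1]=19 > 10), j stops at index 5 (arr[5]=9 <= 10): swap arr[1] and arr[5], array becomes [10, 9, 25, 26, 27, 19, 28]
i ends at 2, j ends at 1: the pointers have crossed (j < i), so scanning stops.

Swap pivot arr[0] with arr[1] to place pivot at position 1: [9, 10, 25, 26, 27, 19, 28]
Pivot position: 1

After partitioning with pivot 10, the array becomes [9, 10, 25, 26, 27, 19, 28]. The pivot is placed at index 1. All elements to the left of the pivot are <= 10, and all elements to the right are > 10.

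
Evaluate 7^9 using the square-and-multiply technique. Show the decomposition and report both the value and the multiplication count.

Computing 7^9 by squaring (build up from 7^1; each line after the first costs one multiplication):

7^1 = 7
7^2 = (7^1)^2 = 7^2 = 49
7^4 = (7^2)^2 = 49^2 = 2401
7^8 = (7^4)^2 = 2401^2 = 5764801
7^9 = 7 * 7^8 = 7 * 5764801 = 40353607

Result: 40353607
Multiplications needed: 4 (4 lines after 7^1)

7^9 = 40353607. Using exponentiation by squaring, this requires 4 multiplications. The key idea: if the exponent is even, square the half-power; if odd, multiply by the base once.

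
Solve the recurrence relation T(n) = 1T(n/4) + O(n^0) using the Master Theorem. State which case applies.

Master Theorem for T(n) = 1T(n/4) + O(n^0):

a = 1, b = 4, c = 0
log_b(a) = log_4(1) = 0.0000

Case 2: c = 0 = log_4(1) = 0.0000
T(n) = O(n^0 log n) = O(log n)

For T(n) = 1T(n/4) + O(n^0): log_4(1) = 0.0000. This is Case 2 of the Master Theorem (c = log_b(a), equal work at all levels), giving O(log n).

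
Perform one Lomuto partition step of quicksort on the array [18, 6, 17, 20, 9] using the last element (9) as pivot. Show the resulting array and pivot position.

Lomuto partition with pivot = 9:

Initial array: [18, 6, 17, 20, 9]

arr[0]=18 > 9: no swap
arr[1]=6 <= 9: swap with position 0, array becomes [6, 18, 17, 20, 9]
arr[2]=17 > 9: no swap
arr[3]=20 > 9: no swap

Place pivot at position 1: [6, 9, 17, 20, 18]
Pivot position: 1

After partitioning with pivot 9, the array becomes [6, 9, 17, 20, 18]. The pivot is placed at index 1. All elements to the left of the pivot are <= 9, and all elements to the right are > 9.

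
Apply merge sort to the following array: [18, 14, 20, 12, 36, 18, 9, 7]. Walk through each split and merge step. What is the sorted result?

Merge sort trace:

Split: [18, 14, 20, 12, 36, 18, 9, 7] -> [18, 14, 20, 12] and [36, 18, 9, 7]
  Split: [18, 14, 20, 12] -> [18, 14] and [20, 12]
    Split: [18, 14] -> [18] and [14]
    Merge: [18] + [14] -> [14, 18]
    Split: [20, 12] -> [20] and [12]
    Merge: [20] + [12] -> [12, 20]
  Merge: [14, 18] + [12, 20] -> [12, 14, 18, 20]
  Split: [36, 18, 9, 7] -> [36, 18] and [9, 7]
    Split: [36, 18] -> [36] and [18]
    Merge: [36] + [18] -> [18, 36]
    Split: [9, 7] -> [9] and [7]
    Merge: [9] + [7] -> [7, 9]
  Merge: [18, 36] + [7, 9] -> [7, 9, 18, 36]
Merge: [12, 14, 18, 20] + [7, 9, 18, 36] -> [7, 9, 12, 14, 18, 18, 20, 36]

Final sorted array: [7, 9, 12, 14, 18, 18, 20, 36]

The merge sort proceeds by recursively splitting the array and merging sorted halves.
After all merges, the sorted array is [7, 9, 12, 14, 18, 18, 20, 36].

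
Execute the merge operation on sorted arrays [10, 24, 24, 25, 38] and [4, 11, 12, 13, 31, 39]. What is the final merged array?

Merging process:

Compare 10 vs 4: take 4 from right. Merged: [4]
Compare 10 vs 11: take 10 from left. Merged: [4, 10]
Compare 24 vs 11: take 11 from right. Merged: [4, 10, 11]
Compare 24 vs 12: take 12 from right. Merged: [4, 10, 11, 12]
Compare 24 vs 13: take 13 from right. Merged: [4, 10, 11, 12, 13]
Compare 24 vs 31: take 24 from left. Merged: [4, 10, 11, 12, 13, 24]
Compare 24 vs 31: take 24 from left. Merged: [4, 10, 11, 12, 13, 24, 24]
Compare 25 vs 31: take 25 from left. Merged: [4, 10, 11, 12, 13, 24, 24, 25]
Compare 38 vs 31: take 31 from right. Merged: [4, 10, 11, 12, 13, 24, 24, 25, 31]
Compare 38 vs 39: take 38 from left. Merged: [4, 10, 11, 12, 13, 24, 24, 25, 31, 38]
Append remaining from right: [39]. Merged: [4, 10, 11, 12, 13, 24, 24, 25, 31, 38, 39]

Final merged array: [4, 10, 11, 12, 13, 24, 24, 25, 31, 38, 39]
Total comparisons: 10

The merged array is [4, 10, 11, 12, 13, 24, 24, 25, 31, 38, 39], requiring 10 comparisons. The merge step runs in O(n) time where n is the total number of elements.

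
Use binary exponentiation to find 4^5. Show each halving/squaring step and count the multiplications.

Computing 4^5 by squaring (build up from 4^1; each line after the first costs one multiplication):

4^1 = 4
4^2 = (4^1)^2 = 4^2 = 16
4^4 = (4^2)^2 = 16^2 = 256
4^5 = 4 * 4^4 = 4 * 256 = 1024

Result: 1024
Multiplications needed: 3 (3 lines after 4^1)

4^5 = 1024. Using exponentiation by squaring, this requires 3 multiplications. The key idea: if the exponent is even, square the half-power; if odd, multiply by the base once.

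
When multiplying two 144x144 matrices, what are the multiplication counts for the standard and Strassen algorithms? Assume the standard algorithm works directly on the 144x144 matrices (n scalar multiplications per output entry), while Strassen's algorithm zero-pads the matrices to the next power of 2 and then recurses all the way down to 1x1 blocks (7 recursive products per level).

Matrix multiplication for 144x144 matrices:

Strassen's algorithm requires power-of-2 dimensions. Pad 144x144 to 256x256 (next power of 2).

Standard algorithm: 144^3 = 2985984 multiplications
Strassen's algorithm: 7^(log2(256)) = 7^8 = 5764801 multiplications
Difference: 2985984 - 5764801 = -2778817 (Strassen uses MORE here due to padding overhead — for small or just-over-power-of-2 n, padding can outweigh the per-level savings)

Standard: 2985984 multiplications (144^3). Strassen: 5764801 multiplications (7^8, after padding to 256x256). Strassen reduces 8 recursive multiplications to 7 at each level.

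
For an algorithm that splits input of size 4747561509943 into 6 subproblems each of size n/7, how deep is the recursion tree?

For divide and conquer with division factor 7:

Problem sizes at each level:
Level 0: 4747561509943
Level 1: 678223072849
Level 2: 96889010407
Level 3: 13841287201
Level 4: 1977326743
Level 5: 282475249
Level 6: 40353607
Level 7: 5764801
Level 8: 823543
Level 9: 117649
Level 10: 16807
Level 11: 2401
Level 12: 343
Level 13: 49
Level 14: 7
Level 15: 1

The root is level 0 and the size-1 base case is level 15 (the tree spans levels 0 through 15, i.e. 16 levels counting the root), so the depth is the number of divisions: log_7(4747561509943) = 15

The recursion tree depth is log_7(4747561509943) = 15. At each level, the problem size is divided by 7, so it takes 15 divisions to reduce to a base case of size 1. The algorithm makes 6 recursive calls at each level.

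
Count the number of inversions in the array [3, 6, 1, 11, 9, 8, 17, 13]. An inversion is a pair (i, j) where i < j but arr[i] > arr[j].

Finding inversions in [3, 6, 1, 11, 9, 8, 17, 13]:

(0, 2): arr[0]=3 > arr[2]=1
(1, 2): arr[1]=6 > arr[2]=1
(3, 4): arr[3]=11 > arr[4]=9
(3, 5): arr[3]=11 > arr[5]=8
(4, 5): arr[4]=9 > arr[5]=8
(6, 7): arr[6]=17 > arr[7]=13

Total inversions: 6

The array has 6 inversion(s): (0,2), (1,2), (3,4), (3,5), (4,5), (6,7). Each pair (i,j) satisfies i < j and arr[i] > arr[j].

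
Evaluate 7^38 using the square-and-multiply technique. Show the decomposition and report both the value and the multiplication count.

Computing 7^38 by squaring (build up from 7^1; each line after the first costs one multiplication):

7^1 = 7
7^2 = (7^1)^2 = 7^2 = 49
7^4 = (7^2)^2 = 49^2 = 2401
7^8 = (7^4)^2 = 2401^2 = 5764801
7^9 = 7 * 7^8 = 7 * 5764801 = 40353607
7^18 = (7^9)^2 = 40353607^2 = 1628413597910449
7^19 = 7 * 7^18 = 7 * 1628413597910449 = 11398895185373143
7^38 = (7^19)^2 = 11398895185373143^2 = 129934811447123020117172145698449

Result: 129934811447123020117172145698449
Multiplications needed: 7 (7 lines after 7^1)

7^38 = 129934811447123020117172145698449. Using exponentiation by squaring, this requires 7 multiplications. The key idea: if the exponent is even, square the half-power; if odd, multiply by the base once.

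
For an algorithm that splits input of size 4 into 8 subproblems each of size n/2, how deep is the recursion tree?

For divide and conquer with division factor 2:

Problem sizes at each level:
Level 0: 4
Level 1: 2
Level 2: 1

The root is level 0 and the size-1 base case is level 2 (the tree spans levels 0 through 2, i.e. 3 levels counting the root), so the depth is the number of divisions: log_2(4) = 2

The recursion tree depth is log_2(4) = 2. At each level, the problem size is divided by 2, so it takes 2 divisions to reduce to a base case of size 1. The algorithm makes 8 recursive calls at each level.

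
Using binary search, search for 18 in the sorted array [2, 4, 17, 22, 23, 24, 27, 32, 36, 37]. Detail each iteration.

Binary search for 18 in [2, 4, 17, 22, 23, 24, 27, 32, 36, 37]:

lo=0, hi=9, mid=4, arr[mid]=23 -> 23 > 18, search left half
lo=0, hi=3, mid=1, arr[mid]=4 -> 4 < 18, search right half
lo=2, hi=3, mid=2, arr[mid]=17 -> 17 < 18, search right half
lo=3, hi=3, mid=3, arr[mid]=22 -> 22 > 18, search left half
lo=3 > hi=2, target 18 not found

Binary search determines that 18 is not in the array after 4 comparisons. The search space was exhausted without finding the target.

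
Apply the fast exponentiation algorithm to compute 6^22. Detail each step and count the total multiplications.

Computing 6^22 by squaring (build up from 6^1; each line after the first costs one multiplication):

6^1 = 6
6^2 = (6^1)^2 = 6^2 = 36
6^4 = (6^2)^2 = 36^2 = 1296
6^5 = 6 * 6^4 = 6 * 1296 = 7776
6^10 = (6^5)^2 = 7776^2 = 60466176
6^11 = 6 * 6^10 = 6 * 60466176 = 362797056
6^22 = (6^11)^2 = 362797056^2 = 131621703842267136

Result: 131621703842267136
Multiplications needed: 6 (6 lines after 6^1)

6^22 = 131621703842267136. Using exponentiation by squaring, this requires 6 multiplications. The key idea: if the exponent is even, square the half-power; if odd, multiply by the base once.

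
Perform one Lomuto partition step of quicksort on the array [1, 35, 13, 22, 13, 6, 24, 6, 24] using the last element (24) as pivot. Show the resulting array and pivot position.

Lomuto partition with pivot = 24:

Initial array: [1, 35, 13, 22, 13, 6, 24, 6, 24]

arr[0]=1 <= 24: swap with position 0, array becomes [1, 35, 13, 22, 13, 6, 24, 6, 24]
arr[1]=35 > 24: no swap
arr[2]=13 <= 24: swap with position 1, array becomes [1, 13, 35, 22, 13, 6, 24, 6, 24]
arr[3]=22 <= 24: swap with position 2, array becomes [1, 13, 22, 35, 13, 6, 24, 6, 24]
arr[4]=13 <= 24: swap with position 3, array becomes [1, 13, 22, 13, 35, 6, 24, 6, 24]
arr[5]=6 <= 24: swap with position 4, array becomes [1, 13, 22, 13, 6, 35, 24, 6, 24]
arr[6]=24 <= 24: swap with position 5, array becomes [1, 13, 22, 13, 6, 24, 35, 6, 24]
arr[7]=6 <= 24: swap with position 6, array becomes [1, 13, 22, 13, 6, 24, 6, 35, 24]

Place pivot at position 7: [1, 13, 22, 13, 6, 24, 6, 24, 35]
Pivot position: 7

After partitioning with pivot 24, the array becomes [1, 13, 22, 13, 6, 24, 6, 24, 35]. The pivot is placed at index 7. All elements to the left of the pivot are <= 24, and all elements to the right are > 24.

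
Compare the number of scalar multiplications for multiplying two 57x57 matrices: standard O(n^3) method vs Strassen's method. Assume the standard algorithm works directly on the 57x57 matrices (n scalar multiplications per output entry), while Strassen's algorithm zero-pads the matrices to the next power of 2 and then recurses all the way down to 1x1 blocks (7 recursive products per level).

Matrix multiplication for 57x57 matrices:

Strassen's algorithm requires power-of-2 dimensions. Pad 57x57 to 64x64 (next power of 2).

Standard algorithm: 57^3 = 185193 multiplications
Strassen's algorithm: 7^(log2(64)) = 7^6 = 117649 multiplications
Savings: 185193 - 117649 = 67544 multiplications

Standard: 185193 multiplications (57^3). Strassen: 117649 multiplications (7^6, after padding to 64x64). Strassen reduces 8 recursive multiplications to 7 at each level.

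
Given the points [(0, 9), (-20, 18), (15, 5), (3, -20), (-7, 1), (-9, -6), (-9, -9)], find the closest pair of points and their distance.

Computing all pairwise distances among 7 points:

d((0, 9), (-20, 18)) = 21.9317
d((0, 9), (15, 5)) = 15.5242
d((0, 9), (3, -20)) = 29.1548
d((0, 9), (-7, 1)) = 10.6301
d((0, 9), (-9, -6)) = 17.4929
d((0, 9), (-9, -9)) = 20.1246
d((-20, 18), (15, 5)) = 37.3363
d((-20, 18), (3, -20)) = 44.4185
d((-20, 18), (-7, 1)) = 21.4009
d((-20, 18), (-9, -6)) = 26.4008
d((-20, 18), (-9, -9)) = 29.1548
d((15, 5), (3, -20)) = 27.7308
d((15, 5), (-7, 1)) = 22.3607
d((15, 5), (-9, -6)) = 26.4008
d((15, 5), (-9, -9)) = 27.7849
d((3, -20), (-7, 1)) = 23.2594
d((3, -20), (-9, -6)) = 18.4391
d((3, -20), (-9, -9)) = 16.2788
d((-7, 1), (-9, -6)) = 7.2801
d((-7, 1), (-9, -9)) = 10.198
d((-9, -6), (-9, -9)) = 3.0 <-- minimum

Closest pair: (-9, -6) and (-9, -9) with distance 3.0

The closest pair is (-9, -6) and (-9, -9) with Euclidean distance 3.0. For 7 points, brute-force pairwise comparison is shown above. For large n, the divide-and-conquer algorithm (sort by x, recurse on halves, check the dividing strip) achieves O(n log n).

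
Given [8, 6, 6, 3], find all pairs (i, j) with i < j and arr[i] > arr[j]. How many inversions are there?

Finding inversions in [8, 6, 6, 3]:

(0, 1): arr[0]=8 > arr[1]=6
(0, 2): arr[0]=8 > arr[2]=6
(0, 3): arr[0]=8 > arr[3]=3
(1, 3): arr[1]=6 > arr[3]=3
(2, 3): arr[2]=6 > arr[3]=3

Total inversions: 5

The array has 5 inversion(s): (0,1), (0,2), (0,3), (1,3), (2,3). Each pair (i,j) satisfies i < j and arr[i] > arr[j].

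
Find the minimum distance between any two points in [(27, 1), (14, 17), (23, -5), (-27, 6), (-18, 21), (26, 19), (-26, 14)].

Computing all pairwise distances among 7 points:

d((27, 1), (14, 17)) = 20.6155
d((27, 1), (23, -5)) = 7.2111 <-- minimum
d((27, 1), (-27, 6)) = 54.231
d((27, 1), (-18, 21)) = 49.2443
d((27, 1), (26, 19)) = 18.0278
d((27, 1), (-26, 14)) = 54.5711
d((14, 17), (23, -5)) = 23.7697
d((14, 17), (-27, 6)) = 42.45
d((14, 17), (-18, 21)) = 32.249
d((14, 17), (26, 19)) = 12.1655
d((14, 17), (-26, 14)) = 40.1123
d((23, -5), (-27, 6)) = 51.1957
d((23, -5), (-18, 21)) = 48.5489
d((23, -5), (26, 19)) = 24.1868
d((23, -5), (-26, 14)) = 52.5547
d((-27, 6), (-18, 21)) = 17.4929
d((-27, 6), (26, 19)) = 54.5711
d((-27, 6), (-26, 14)) = 8.0623
d((-18, 21), (26, 19)) = 44.0454
d((-18, 21), (-26, 14)) = 10.6301
d((26, 19), (-26, 14)) = 52.2398

Closest pair: (27, 1) and (23, -5) with distance 7.2111

The closest pair is (27, 1) and (23, -5) with Euclidean distance 7.2111. For 7 points, brute-force pairwise comparison is shown above. For large n, the divide-and-conquer algorithm (sort by x, recurse on halves, check the dividing strip) achieves O(n log n).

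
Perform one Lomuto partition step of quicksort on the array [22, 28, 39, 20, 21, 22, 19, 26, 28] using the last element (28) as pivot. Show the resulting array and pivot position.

Lomuto partition with pivot = 28:

Initial array: [22, 28, 39, 20, 21, 22, 19, 26, 28]

arr[0]=22 <= 28: swap with position 0, array becomes [22, 28, 39, 20, 21, 22, 19, 26, 28]
arr[1]=28 <= 28: swap with position 1, array becomes [22, 28, 39, 20, 21, 22, 19, 26, 28]
arr[2]=39 > 28: no swap
arr[3]=20 <= 28: swap with position 2, array becomes [22, 28, 20, 39, 21, 22, 19, 26, 28]
arr[4]=21 <= 28: swap with position 3, array becomes [22, 28, 20, 21, 39, 22, 19, 26, 28]
arr[5]=22 <= 28: swap with position 4, array becomes [22, 28, 20, 21, 22, 39, 19, 26, 28]
arr[6]=19 <= 28: swap with position 5, array becomes [22, 28, 20, 21, 22, 19, 39, 26, 28]
arr[7]=26 <= 28: swap with position 6, array becomes [22, 28, 20, 21, 22, 19, 26, 39, 28]

Place pivot at position 7: [22, 28, 20, 21, 22, 19, 26, 28, 39]
Pivot position: 7

After partitioning with pivot 28, the array becomes [22, 28, 20, 21, 22, 19, 26, 28, 39]. The pivot is placed at index 7. All elements to the left of the pivot are <= 28, and all elements to the right are > 28.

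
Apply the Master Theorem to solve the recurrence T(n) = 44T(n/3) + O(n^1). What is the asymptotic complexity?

Master Theorem for T(n) = 44T(n/3) + O(n^1):

a = 44, b = 3, c = 1
log_b(a) = log_3(44) = 3.4445

Case 1: c = 1 < log_3(44) = 3.4445
T(n) = O(n^(log_3 44))

For T(n) = 44T(n/3) + O(n^1): log_3(44) = 3.4445. This is Case 1 of the Master Theorem (c < log_b(a), work dominated by leaves), giving O(n^(log_3 44)).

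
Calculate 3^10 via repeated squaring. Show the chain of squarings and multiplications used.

Computing 3^10 by squaring (build up from 3^1; each line after the first costs one multiplication):

3^1 = 3
3^2 = (3^1)^2 = 3^2 = 9
3^4 = (3^2)^2 = 9^2 = 81
3^5 = 3 * 3^4 = 3 * 81 = 243
3^10 = (3^5)^2 = 243^2 = 59049

Result: 59049
Multiplications needed: 4 (4 lines after 3^1)

3^10 = 59049. Using exponentiation by squaring, this requires 4 multiplications. The key idea: if the exponent is even, square the half-power; if odd, multiply by the base once.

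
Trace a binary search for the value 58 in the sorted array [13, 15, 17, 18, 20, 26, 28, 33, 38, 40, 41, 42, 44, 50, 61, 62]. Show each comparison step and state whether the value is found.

Binary search for 58 in [13, 15, 17, 18, 20, 26, 28, 33, 38, 40, 41, 42, 44, 50, 61, 62]:

lo=0, hi=15, mid=7, arr[mid]=33 -> 33 < 58, search right half
lo=8, hi=15, mid=11, arr[mid]=42 -> 42 < 58, search right half
lo=12, hi=15, mid=13, arr[mid]=50 -> 50 < 58, search right half
lo=14, hi=15, mid=14, arr[mid]=61 -> 61 > 58, search left half
lo=14 > hi=13, target 58 not found

Binary search determines that 58 is not in the array after 4 comparisons. The search space was exhausted without finding the target.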